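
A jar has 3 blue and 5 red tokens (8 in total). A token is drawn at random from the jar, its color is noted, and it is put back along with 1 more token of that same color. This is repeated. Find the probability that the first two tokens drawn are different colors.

Either blue then red, or red then blue; after the first draw the total is 9.
P = (3/8)·(5/9) + (5/8)·(3/9) = 5/12 ≈ 0.4167.

5/12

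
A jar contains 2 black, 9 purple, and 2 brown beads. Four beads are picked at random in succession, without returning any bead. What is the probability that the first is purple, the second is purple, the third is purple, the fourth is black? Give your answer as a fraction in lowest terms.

42/715

Multiply the conditional probability of each draw in order, without replacement, so each draw removes one from its color and from the total.
P = (9/13) · (8/12) · (7/11) · (2/10) = 42/715 ≈ 0.0587.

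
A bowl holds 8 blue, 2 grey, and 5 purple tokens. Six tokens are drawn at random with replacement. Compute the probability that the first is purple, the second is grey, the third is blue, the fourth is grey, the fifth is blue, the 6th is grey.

Multiply the conditional probability of each draw in order, with replacement (the composition resets each draw).
P = (5/15) · (2/15) · (8/15) · (2/15) · (8/15) · (2/15) = 512/2278125 ≈ 0.0002.

512/2278125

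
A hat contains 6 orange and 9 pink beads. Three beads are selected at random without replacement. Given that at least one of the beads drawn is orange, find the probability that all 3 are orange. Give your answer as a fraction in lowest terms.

20/371

P(all 3 orange) = C(6,3)/C(15,3) = 4/91; P(at least one orange) = 1 − C(9,3)/C(15,3) = 53/65.
Since 'all 3 orange' ⊆ 'at least one orange', P(all 3 | at least one) = 4/91 / 53/65 = 20/371 ≈ 0.0539.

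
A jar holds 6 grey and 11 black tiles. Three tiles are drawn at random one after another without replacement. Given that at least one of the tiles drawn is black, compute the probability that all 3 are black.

1/4

P(all 3 black) = C(11,3)/C(17,3) = 33/136; P(at least one black) = 1 − C(6,3)/C(17,3) = 33/34.
Since 'all 3 black' ⊆ 'at least one black', P(all 3 | at least one) = 33/136 / 33/34 = 1/4 ≈ 0.2500.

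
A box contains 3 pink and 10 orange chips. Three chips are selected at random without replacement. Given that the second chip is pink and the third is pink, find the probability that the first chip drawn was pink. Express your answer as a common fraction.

1/11

P(first=pink and the second chip is pink and the third is pink) = (3/13)·(2/12)·(1/11) = 1/286.
P(E) = Σ over first color = 1/286 + 5/143 = 1/26.
By Bayes, P(first=pink | E) = 1/286 / 1/26 = 1/11 ≈ 0.0909.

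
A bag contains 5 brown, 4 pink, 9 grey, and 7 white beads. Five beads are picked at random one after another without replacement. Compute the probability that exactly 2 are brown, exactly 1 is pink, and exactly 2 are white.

Unordered draws without replacement: count favorable combinations over C(25,5).
Favorable = C(5,2) · C(4,1) · C(9,0) · C(7,2) = 840; total = C(25,5) = 53130.
P = 840/53130 = 4/253 ≈ 0.0158.

4/253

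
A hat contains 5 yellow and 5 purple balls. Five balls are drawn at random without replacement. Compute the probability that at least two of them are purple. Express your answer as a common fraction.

113/126

Sum the hypergeometric tail for j = 2,…,5 purple balls.
Favorable = C(5,2)·C(5,3) + C(5,3)·C(5,2) + C(5,4)·C(5,1) + C(5,5)·C(5,0) = 226; total = C(10,5) = 252.
P = 226/252 = 113/126 ≈ 0.8968.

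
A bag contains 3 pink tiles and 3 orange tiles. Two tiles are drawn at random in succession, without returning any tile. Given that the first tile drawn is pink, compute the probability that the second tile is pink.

2/5

After removing 1 pink, the bag has 2 pink out of 5 remaining.
P(second is pink | given) = 2/5 ≈ 0.4000.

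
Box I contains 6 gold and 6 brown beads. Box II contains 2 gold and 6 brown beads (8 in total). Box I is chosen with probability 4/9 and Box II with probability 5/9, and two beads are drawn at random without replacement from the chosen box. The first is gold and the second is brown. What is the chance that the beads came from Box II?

55/111

P(E | Box I) = 3/11; P(E | Box II) = 3/14.
P(E) = 4/9·3/11 + 5/9·3/14 = 37/154.
By Bayes' rule, P(Box II | E) = 5/42 / 37/154 = 55/111 ≈ 0.4955.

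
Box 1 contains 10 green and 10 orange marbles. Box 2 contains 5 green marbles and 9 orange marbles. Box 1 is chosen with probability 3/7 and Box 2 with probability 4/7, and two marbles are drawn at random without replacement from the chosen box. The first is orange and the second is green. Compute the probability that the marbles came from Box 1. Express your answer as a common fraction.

P(E | Box 1) = 5/19; P(E | Box 2) = 45/182.
P(E) = 3/7·5/19 + 4/7·45/182 = 3075/12103.
By Bayes' rule, P(Box 1 | E) = 15/133 / 3075/12103 = 91/205 ≈ 0.4439.

91/205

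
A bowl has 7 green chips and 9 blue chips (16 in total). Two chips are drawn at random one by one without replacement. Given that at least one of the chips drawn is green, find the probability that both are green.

1/4

P(both green) = C(7,2)/C(16,2) = 7/40; P(at least one green) = 1 − C(9,2)/C(16,2) = 7/10.
Since 'both green' ⊆ 'at least one green', P(both | at least one) = 7/40 / 7/10 = 1/4 ≈ 0.2500.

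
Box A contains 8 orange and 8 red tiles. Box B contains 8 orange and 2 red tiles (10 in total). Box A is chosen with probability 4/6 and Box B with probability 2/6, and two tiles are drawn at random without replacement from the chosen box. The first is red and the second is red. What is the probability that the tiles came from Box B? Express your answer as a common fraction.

1/22

P(E | Box A) = 7/30; P(E | Box B) = 1/45.
P(E) = 2/3·7/30 + 1/3·1/45 = 22/135.
By Bayes' rule, P(Box B | E) = 1/135 / 22/135 = 1/22 ≈ 0.0455.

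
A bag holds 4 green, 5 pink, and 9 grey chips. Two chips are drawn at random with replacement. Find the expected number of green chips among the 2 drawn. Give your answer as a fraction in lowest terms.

By linearity of expectation, E[X] = Σ P(draw i is green); each independent draw has P(green) = 4/18.
E[X] = 2 · 4/18 = 4/9 ≈ 0.4444.

4/9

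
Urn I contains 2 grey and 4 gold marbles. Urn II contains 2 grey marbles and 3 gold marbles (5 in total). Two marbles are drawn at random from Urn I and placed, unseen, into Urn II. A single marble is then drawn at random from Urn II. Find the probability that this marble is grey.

8/21

Condition on how many of the transferred marbles are grey (from Urn I: 2 grey of 6; then Urn II has 7 total).
  0 grey: C(2,0)C(4,2)/C(6,2) = 2/5; then P = 2/7
  1 grey: C(2,1)C(4,1)/C(6,2) = 8/15; then P = 3/7
  2 grey: C(2,2)C(4,0)/C(6,2) = 1/15; then P = 4/7
P(grey from Urn II) = 8/21 ≈ 0.3810.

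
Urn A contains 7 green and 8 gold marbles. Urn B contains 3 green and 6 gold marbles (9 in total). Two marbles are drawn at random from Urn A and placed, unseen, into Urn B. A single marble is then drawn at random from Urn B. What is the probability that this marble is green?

Condition on how many of the transferred marbles are green (from Urn A: 7 green of 15; then Urn B has 11 total).
  0 green: C(7,0)C(8,2)/C(15,2) = 4/15; then P = 3/11
  1 green: C(7,1)C(8,1)/C(15,2) = 8/15; then P = 4/11
  2 green: C(7,2)C(8,0)/C(15,2) = 1/5; then P = 5/11
P(green from Urn B) = 59/165 ≈ 0.3576.

59/165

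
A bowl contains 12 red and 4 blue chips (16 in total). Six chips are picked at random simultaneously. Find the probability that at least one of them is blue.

Use the complement: P(at least one blue) = 1 − P(no blue).
P(none) = C(12,6)/C(16,6) = 924/8008.
So P = 1 − 924/8008 = 23/26 ≈ 0.8846.

23/26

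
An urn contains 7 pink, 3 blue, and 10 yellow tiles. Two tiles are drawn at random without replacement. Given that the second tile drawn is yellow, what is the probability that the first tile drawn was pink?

7/19

P(first=pink and the second tile drawn is yellow) = (7/20)·(10/19) = 7/38.
P(the second tile drawn is yellow) = Σ over first color = 7/38 + 3/38 + 9/38 = 1/2.
By Bayes, P(first=pink | the second tile drawn is yellow) = 7/38 / 1/2 = 7/19 ≈ 0.3684.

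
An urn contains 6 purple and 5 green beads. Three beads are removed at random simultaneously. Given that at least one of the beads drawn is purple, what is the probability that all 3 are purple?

P(all 3 purple) = C(6,3)/C(11,3) = 4/33; P(at least one purple) = 1 − C(5,3)/C(11,3) = 31/33.
Since 'all 3 purple' ⊆ 'at least one purple', P(all 3 | at least one) = 4/33 / 31/33 = 4/31 ≈ 0.1290.

4/31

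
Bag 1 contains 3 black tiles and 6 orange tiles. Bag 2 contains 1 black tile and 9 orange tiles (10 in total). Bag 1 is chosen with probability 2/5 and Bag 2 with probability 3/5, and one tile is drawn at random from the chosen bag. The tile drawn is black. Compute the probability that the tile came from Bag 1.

20/29

P(black | Bag 1) = 1/3; P(black | Bag 2) = 1/10.
P(black) = 2/5·1/3 + 3/5·1/10 = 29/150.
By Bayes' rule, P(Bag 1 | black) = 2/15 / 29/150 = 20/29 ≈ 0.6897.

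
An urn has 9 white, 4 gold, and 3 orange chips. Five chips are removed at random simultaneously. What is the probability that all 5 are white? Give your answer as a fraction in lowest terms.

3/104

Unordered draws without replacement: count favorable combinations over C(16,5).
Favorable = C(9,5) · C(4,0) · C(3,0) = 126; total = C(16,5) = 4368.
P = 126/4368 = 3/104 ≈ 0.0288.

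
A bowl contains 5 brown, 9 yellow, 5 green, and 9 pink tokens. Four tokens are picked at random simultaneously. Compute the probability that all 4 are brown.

Unordered draws without replacement: count favorable combinations over C(28,4).
Favorable = C(5,4) · C(9,0) · C(5,0) · C(9,0) = 5; total = C(28,4) = 20475.
P = 5/20475 = 1/4095 ≈ 0.0002.

1/4095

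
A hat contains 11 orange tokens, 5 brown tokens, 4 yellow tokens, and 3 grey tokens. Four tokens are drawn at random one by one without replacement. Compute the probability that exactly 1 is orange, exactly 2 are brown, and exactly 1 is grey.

Unordered draws without replacement: count favorable combinations over C(23,4).
Favorable = C(11,1) · C(5,2) · C(4,0) · C(3,1) = 330; total = C(23,4) = 8855.
P = 330/8855 = 6/161 ≈ 0.0373.

6/161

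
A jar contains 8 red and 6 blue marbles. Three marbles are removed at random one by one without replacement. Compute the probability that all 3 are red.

Unordered draws without replacement: count favorable combinations over C(14,3).
Favorable = C(8,3) · C(6,0) = 56; total = C(14,3) = 364.
P = 56/364 = 2/13 ≈ 0.1538.

2/13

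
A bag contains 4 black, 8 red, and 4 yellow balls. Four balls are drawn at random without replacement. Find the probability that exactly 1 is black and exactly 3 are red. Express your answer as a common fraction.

8/65

Unordered draws without replacement: count favorable combinations over C(16,4).
Favorable = C(4,1) · C(8,3) · C(4,0) = 224; total = C(16,4) = 1820.
P = 224/1820 = 8/65 ≈ 0.1231.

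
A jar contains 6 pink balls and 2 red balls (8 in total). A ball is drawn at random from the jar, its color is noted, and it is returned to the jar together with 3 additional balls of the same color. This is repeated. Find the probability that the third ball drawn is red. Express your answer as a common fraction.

1/4

Sum over the four possibilities for the first two draws (red/not-red each), tracking how the red count and total change by +3 per draw.
P(third is red) = 1/4 ≈ 0.2500. (In a Pólya urn every draw has the same marginal probability 2/8.)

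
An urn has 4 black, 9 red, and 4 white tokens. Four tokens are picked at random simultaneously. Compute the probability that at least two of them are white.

Sum the hypergeometric tail for j = 2,…,4 white tokens.
Favorable = C(4,2)·C(13,2) + C(4,3)·C(13,1) + C(4,4)·C(13,0) = 521; total = C(17,4) = 2380.
P = 521/2380 = 521/2380 ≈ 0.2189.

521/2380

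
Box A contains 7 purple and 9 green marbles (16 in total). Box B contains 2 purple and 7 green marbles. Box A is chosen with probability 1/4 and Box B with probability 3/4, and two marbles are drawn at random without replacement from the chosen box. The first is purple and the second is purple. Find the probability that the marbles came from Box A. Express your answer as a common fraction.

21/31

P(E | Box A) = 7/40; P(E | Box B) = 1/36.
P(E) = 1/4·7/40 + 3/4·1/36 = 31/480.
By Bayes' rule, P(Box A | E) = 7/160 / 31/480 = 21/31 ≈ 0.6774.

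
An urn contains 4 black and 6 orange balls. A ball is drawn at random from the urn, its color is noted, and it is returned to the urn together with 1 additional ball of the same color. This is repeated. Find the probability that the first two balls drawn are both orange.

21/55

After a orange draw the urn holds 7 orange out of 11.
P = (6/10)·(7/11) = 21/55 ≈ 0.3818.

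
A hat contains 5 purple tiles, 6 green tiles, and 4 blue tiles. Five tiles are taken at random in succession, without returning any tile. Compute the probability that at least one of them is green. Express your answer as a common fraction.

Use the complement: P(at least one green) = 1 − P(no green).
P(none) = C(9,5)/C(15,5) = 126/3003.
So P = 1 − 126/3003 = 137/143 ≈ 0.9580.

137/143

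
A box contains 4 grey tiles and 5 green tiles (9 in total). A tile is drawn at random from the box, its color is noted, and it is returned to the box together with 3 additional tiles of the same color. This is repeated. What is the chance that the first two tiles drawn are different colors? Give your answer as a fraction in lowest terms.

10/27

Either green then grey, or grey then green; after the first draw the total is 12.
P = (5/9)·(4/12) + (4/9)·(5/12) = 10/27 ≈ 0.3704.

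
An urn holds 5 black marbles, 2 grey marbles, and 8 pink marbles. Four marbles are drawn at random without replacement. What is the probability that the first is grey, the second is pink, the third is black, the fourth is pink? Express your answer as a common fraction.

Multiply the conditional probability of each draw in order, without replacement, so each draw removes one from its color and from the total.
P = (2/15) · (8/14) · (5/13) · (7/12) = 2/117 ≈ 0.0171.

2/117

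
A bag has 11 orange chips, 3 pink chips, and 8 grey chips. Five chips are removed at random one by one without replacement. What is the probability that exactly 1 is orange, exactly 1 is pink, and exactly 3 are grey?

Unordered draws without replacement: count favorable combinations over C(22,5).
Favorable = C(11,1) · C(3,1) · C(8,3) = 1848; total = C(22,5) = 26334.
P = 1848/26334 = 4/57 ≈ 0.0702.

4/57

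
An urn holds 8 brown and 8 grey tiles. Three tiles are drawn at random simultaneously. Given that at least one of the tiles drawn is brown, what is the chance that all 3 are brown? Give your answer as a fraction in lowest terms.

P(all 3 brown) = C(8,3)/C(16,3) = 1/10; P(at least one brown) = 1 − C(8,3)/C(16,3) = 9/10.
Since 'all 3 brown' ⊆ 'at least one brown', P(all 3 | at least one) = 1/10 / 9/10 = 1/9 ≈ 0.1111.

1/9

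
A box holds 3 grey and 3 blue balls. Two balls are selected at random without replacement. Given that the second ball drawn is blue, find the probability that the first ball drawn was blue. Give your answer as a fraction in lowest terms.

2/5

P(first=blue and the second ball drawn is blue) = (3/6)·(2/5) = 1/5.
P(the second ball drawn is blue) = Σ over first color = 3/10 + 1/5 = 1/2.
By Bayes, P(first=blue | the second ball drawn is blue) = 1/5 / 1/2 = 2/5 ≈ 0.4000.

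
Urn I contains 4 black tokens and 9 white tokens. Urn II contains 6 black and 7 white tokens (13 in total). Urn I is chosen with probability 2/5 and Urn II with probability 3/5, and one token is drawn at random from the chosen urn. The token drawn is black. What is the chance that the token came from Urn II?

P(black | Urn I) = 4/13; P(black | Urn II) = 6/13.
P(black) = 2/5·4/13 + 3/5·6/13 = 2/5.
By Bayes' rule, P(Urn II | black) = 18/65 / 2/5 = 9/13 ≈ 0.6923.

9/13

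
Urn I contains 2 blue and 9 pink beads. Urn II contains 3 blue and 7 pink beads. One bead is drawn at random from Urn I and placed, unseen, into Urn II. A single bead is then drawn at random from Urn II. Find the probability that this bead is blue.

35/121

Condition on how many of the transferred beads are blue (from Urn I: 2 blue of 11; then Urn II has 11 total).
  0 blue: C(2,0)C(9,1)/C(11,1) = 9/11; then P = 3/11
  1 blue: C(2,1)C(9,0)/C(11,1) = 2/11; then P = 4/11
P(blue from Urn II) = 35/121 ≈ 0.2893.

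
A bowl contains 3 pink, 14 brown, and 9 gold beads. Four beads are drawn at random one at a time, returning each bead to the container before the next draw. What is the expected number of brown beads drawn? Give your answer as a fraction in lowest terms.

28/13

By linearity of expectation, E[X] = Σ P(draw i is brown); each independent draw has P(brown) = 14/26.
E[X] = 4 · 14/26 = 28/13 ≈ 2.1538.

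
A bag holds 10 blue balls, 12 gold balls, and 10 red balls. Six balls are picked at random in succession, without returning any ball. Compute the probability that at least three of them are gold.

Sum the hypergeometric tail for j = 3,…,6 gold balls.
Favorable = C(12,3)·C(20,3) + C(12,4)·C(20,2) + C(12,5)·C(20,1) + C(12,6)·C(20,0) = 361614; total = C(32,6) = 906192.
P = 361614/906192 = 60269/151032 ≈ 0.3990.

60269/151032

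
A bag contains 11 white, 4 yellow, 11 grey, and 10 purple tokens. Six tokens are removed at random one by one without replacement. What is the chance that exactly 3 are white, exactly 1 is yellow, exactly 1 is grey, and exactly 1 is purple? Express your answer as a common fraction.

275/7378

Unordered draws without replacement: count favorable combinations over C(36,6).
Favorable = C(11,3) · C(4,1) · C(11,1) · C(10,1) = 72600; total = C(36,6) = 1947792.
P = 72600/1947792 = 275/7378 ≈ 0.0373.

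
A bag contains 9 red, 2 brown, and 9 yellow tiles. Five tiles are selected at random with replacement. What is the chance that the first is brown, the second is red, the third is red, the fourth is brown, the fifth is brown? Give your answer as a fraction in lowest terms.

Multiply the conditional probability of each draw in order, with replacement (the composition resets each draw).
P = (2/20) · (9/20) · (9/20) · (2/20) · (2/20) = 81/400000 ≈ 0.0002.

81/400000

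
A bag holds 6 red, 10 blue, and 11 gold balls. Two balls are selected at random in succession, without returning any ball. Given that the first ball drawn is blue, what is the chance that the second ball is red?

3/13

After removing 1 blue, the bag has 6 red out of 26 remaining.
P(second is red | given) = 6/26 = 3/13 ≈ 0.2308.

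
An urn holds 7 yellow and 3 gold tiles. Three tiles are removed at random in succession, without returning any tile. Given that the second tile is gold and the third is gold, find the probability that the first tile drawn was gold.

1/8

P(first=gold and the second tile is gold and the third is gold) = (3/10)·(2/9)·(1/8) = 1/120.
P(E) = Σ over first color = 7/120 + 1/120 = 1/15.
By Bayes, P(first=gold | E) = 1/120 / 1/15 = 1/8 ≈ 0.1250.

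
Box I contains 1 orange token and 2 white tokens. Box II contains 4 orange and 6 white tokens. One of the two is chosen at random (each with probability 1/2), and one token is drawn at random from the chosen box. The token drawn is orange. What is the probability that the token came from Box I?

5/11

P(orange | Box I) = 1/3; P(orange | Box II) = 2/5.
P(orange) = 1/2·1/3 + 1/2·2/5 = 11/30.
By Bayes' rule, P(Box I | orange) = 1/6 / 11/30 = 5/11 ≈ 0.4545.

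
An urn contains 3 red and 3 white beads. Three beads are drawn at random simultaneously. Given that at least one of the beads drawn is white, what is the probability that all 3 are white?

P(all 3 white) = C(3,3)/C(6,3) = 1/20; P(at least one white) = 1 − C(3,3)/C(6,3) = 19/20.
Since 'all 3 white' ⊆ 'at least one white', P(all 3 | at least one) = 1/20 / 19/20 = 1/19 ≈ 0.0526.

1/19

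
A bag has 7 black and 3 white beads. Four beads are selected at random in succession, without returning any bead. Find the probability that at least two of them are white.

1/3

Sum the hypergeometric tail for j = 2,…,3 white beads.
Favorable = C(3,2)·C(7,2) + C(3,3)·C(7,1) = 70; total = C(10,4) = 210.
P = 70/210 = 1/3 ≈ 0.3333.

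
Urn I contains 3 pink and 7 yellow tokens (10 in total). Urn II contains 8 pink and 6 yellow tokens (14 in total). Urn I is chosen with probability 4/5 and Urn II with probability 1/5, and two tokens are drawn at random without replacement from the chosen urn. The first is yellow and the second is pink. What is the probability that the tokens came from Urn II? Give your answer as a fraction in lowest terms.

P(E | Urn I) = 7/30; P(E | Urn II) = 24/91.
P(E) = 4/5·7/30 + 1/5·24/91 = 1634/6825.
By Bayes' rule, P(Urn II | E) = 24/455 / 1634/6825 = 180/817 ≈ 0.2203.

180/817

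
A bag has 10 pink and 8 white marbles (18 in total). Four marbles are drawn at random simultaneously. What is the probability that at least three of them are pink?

13/34

Sum the hypergeometric tail for j = 3,…,4 pink marbles.
Favorable = C(10,3)·C(8,1) + C(10,4)·C(8,0) = 1170; total = C(18,4) = 3060.
P = 1170/3060 = 13/34 ≈ 0.3824.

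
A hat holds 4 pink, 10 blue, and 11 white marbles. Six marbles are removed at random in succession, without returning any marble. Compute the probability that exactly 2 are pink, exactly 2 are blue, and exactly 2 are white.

27/322

Unordered draws without replacement: count favorable combinations over C(25,6).
Favorable = C(4,2) · C(10,2) · C(11,2) = 14850; total = C(25,6) = 177100.
P = 14850/177100 = 27/322 ≈ 0.0839.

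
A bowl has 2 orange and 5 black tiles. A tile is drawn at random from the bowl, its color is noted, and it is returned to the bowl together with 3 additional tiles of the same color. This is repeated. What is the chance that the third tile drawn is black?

Sum over the four possibilities for the first two draws (black/not-black each), tracking how the black count and total change by +3 per draw.
P(third is black) = 5/7 ≈ 0.7143. (In a Pólya urn every draw has the same marginal probability 5/7.)

5/7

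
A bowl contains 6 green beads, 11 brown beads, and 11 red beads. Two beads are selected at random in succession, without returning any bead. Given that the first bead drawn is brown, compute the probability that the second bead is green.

After removing 1 brown, the bowl has 6 green out of 27 remaining.
P(second is green | given) = 6/27 = 2/9 ≈ 0.2222.

2/9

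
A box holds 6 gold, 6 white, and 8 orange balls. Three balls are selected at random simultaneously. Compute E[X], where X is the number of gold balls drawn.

9/10

By linearity of expectation, E[X] = Σ P(draw i is gold); by symmetry each draw (even without replacement) has P(gold) = 6/20.
E[X] = 3 · 6/20 = 9/10 ≈ 0.9000.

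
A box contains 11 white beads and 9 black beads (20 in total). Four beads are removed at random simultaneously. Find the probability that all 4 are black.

Unordered draws without replacement: count favorable combinations over C(20,4).
Favorable = C(11,0) · C(9,4) = 126; total = C(20,4) = 4845.
P = 126/4845 = 42/1615 ≈ 0.0260.

42/1615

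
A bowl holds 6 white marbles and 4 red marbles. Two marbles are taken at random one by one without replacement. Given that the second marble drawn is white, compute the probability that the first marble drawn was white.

P(first=white and the second marble drawn is white) = (6/10)·(5/9) = 1/3.
P(the second marble drawn is white) = Σ over first color = 1/3 + 4/15 = 3/5.
By Bayes, P(first=white | the second marble drawn is white) = 1/3 / 3/5 = 5/9 ≈ 0.5556.

5/9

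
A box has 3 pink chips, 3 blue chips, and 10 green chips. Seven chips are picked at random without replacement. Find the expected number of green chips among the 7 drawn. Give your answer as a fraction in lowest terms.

35/8

By linearity of expectation, E[X] = Σ P(draw i is green); by symmetry each draw (even without replacement) has P(green) = 10/16.
E[X] = 7 · 10/16 = 35/8 ≈ 4.3750.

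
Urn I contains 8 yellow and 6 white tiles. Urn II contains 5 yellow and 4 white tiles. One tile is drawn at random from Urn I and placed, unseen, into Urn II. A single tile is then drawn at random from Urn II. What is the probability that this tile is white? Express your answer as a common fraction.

Condition on how many of the transferred tiles are white (from Urn I: 6 white of 14; then Urn II has 10 total).
  0 white: C(6,0)C(8,1)/C(14,1) = 4/7; then P = 4/10
  1 white: C(6,1)C(8,0)/C(14,1) = 3/7; then P = 5/10
P(white from Urn II) = 31/70 ≈ 0.4429.

31/70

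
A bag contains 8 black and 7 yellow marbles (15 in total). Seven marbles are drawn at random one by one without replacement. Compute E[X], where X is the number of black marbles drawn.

By linearity of expectation, E[X] = Σ P(draw i is black); by symmetry each draw (even without replacement) has P(black) = 8/15.
E[X] = 7 · 8/15 = 56/15 ≈ 3.7333.

56/15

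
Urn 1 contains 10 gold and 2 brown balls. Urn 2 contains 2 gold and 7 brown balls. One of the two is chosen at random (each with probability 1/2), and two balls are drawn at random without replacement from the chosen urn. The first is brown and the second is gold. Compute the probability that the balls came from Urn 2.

P(E | Urn 1) = 5/33; P(E | Urn 2) = 7/36.
P(E) = 1/2·5/33 + 1/2·7/36 = 137/792.
By Bayes' rule, P(Urn 2 | E) = 7/72 / 137/792 = 77/137 ≈ 0.5620.

77/137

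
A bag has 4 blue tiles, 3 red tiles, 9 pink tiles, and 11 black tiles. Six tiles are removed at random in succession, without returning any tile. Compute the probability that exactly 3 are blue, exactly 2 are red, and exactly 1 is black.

2/4485

Unordered draws without replacement: count favorable combinations over C(27,6).
Favorable = C(4,3) · C(3,2) · C(9,0) · C(11,1) = 132; total = C(27,6) = 296010.
P = 132/296010 = 2/4485 ≈ 0.0004.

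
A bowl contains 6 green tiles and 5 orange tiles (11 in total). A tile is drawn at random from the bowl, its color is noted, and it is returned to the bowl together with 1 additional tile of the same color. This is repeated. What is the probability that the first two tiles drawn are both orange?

After a orange draw the bowl holds 6 orange out of 12.
P = (5/11)·(6/12) = 5/22 ≈ 0.2273.

5/22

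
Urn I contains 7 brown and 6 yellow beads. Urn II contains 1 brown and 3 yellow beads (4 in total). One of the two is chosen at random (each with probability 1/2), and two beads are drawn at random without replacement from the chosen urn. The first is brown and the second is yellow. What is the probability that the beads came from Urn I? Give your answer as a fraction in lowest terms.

P(E | Urn I) = 7/26; P(E | Urn II) = 1/4.
P(E) = 1/2·7/26 + 1/2·1/4 = 27/104.
By Bayes' rule, P(Urn I | E) = 7/52 / 27/104 = 14/27 ≈ 0.5185.

14/27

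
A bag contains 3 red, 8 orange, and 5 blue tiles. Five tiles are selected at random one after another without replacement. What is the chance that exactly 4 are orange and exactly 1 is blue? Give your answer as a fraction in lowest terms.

Unordered draws without replacement: count favorable combinations over C(16,5).
Favorable = C(3,0) · C(8,4) · C(5,1) = 350; total = C(16,5) = 4368.
P = 350/4368 = 25/312 ≈ 0.0801.

25/312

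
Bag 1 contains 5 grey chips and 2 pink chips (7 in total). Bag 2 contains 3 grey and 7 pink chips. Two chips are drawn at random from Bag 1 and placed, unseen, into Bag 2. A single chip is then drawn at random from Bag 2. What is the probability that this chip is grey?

31/84

Condition on how many of the transferred chips are grey (from Bag 1: 5 grey of 7; then Bag 2 has 12 total).
  0 grey: C(5,0)C(2,2)/C(7,2) = 1/21; then P = 3/12
  1 grey: C(5,1)C(2,1)/C(7,2) = 10/21; then P = 4/12
  2 grey: C(5,2)C(2,0)/C(7,2) = 10/21; then P = 5/12
P(grey from Bag 2) = 31/84 ≈ 0.3690.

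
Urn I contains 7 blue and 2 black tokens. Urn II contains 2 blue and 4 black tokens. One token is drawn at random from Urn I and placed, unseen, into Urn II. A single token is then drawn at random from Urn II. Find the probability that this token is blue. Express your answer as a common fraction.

Condition on how many of the transferred tokens are blue (from Urn I: 7 blue of 9; then Urn II has 7 total).
  0 blue: C(7,0)C(2,1)/C(9,1) = 2/9; then P = 2/7
  1 blue: C(7,1)C(2,0)/C(9,1) = 7/9; then P = 3/7
P(blue from Urn II) = 25/63 ≈ 0.3968.

25/63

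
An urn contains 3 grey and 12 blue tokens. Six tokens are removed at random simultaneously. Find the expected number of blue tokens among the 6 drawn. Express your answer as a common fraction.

By linearity of expectation, E[X] = Σ P(draw i is blue); by symmetry each draw (even without replacement) has P(blue) = 12/15.
E[X] = 6 · 12/15 = 24/5 ≈ 4.8000.

24/5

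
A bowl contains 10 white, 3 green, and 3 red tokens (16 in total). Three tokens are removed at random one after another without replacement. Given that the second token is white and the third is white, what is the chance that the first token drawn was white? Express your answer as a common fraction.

4/7

P(first=white and the second token is white and the third is white) = (10/16)·(9/15)·(8/14) = 3/14.
P(E) = Σ over first color = 3/14 + 9/112 + 9/112 = 3/8.
By Bayes, P(first=white | E) = 3/14 / 3/8 = 4/7 ≈ 0.5714.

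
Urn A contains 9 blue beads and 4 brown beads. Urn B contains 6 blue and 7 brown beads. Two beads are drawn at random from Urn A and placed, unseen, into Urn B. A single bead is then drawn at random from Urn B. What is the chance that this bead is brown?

Condition on how many of the transferred beads are brown (from Urn A: 4 brown of 13; then Urn B has 15 total).
  0 brown: C(4,0)C(9,2)/C(13,2) = 6/13; then P = 7/15
  1 brown: C(4,1)C(9,1)/C(13,2) = 6/13; then P = 8/15
  2 brown: C(4,2)C(9,0)/C(13,2) = 1/13; then P = 9/15
P(brown from Urn B) = 33/65 ≈ 0.5077.

33/65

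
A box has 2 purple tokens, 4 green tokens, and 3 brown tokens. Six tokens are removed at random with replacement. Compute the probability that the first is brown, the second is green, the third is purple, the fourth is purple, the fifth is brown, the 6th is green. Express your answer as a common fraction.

Multiply the conditional probability of each draw in order, with replacement (the composition resets each draw).
P = (3/9) · (4/9) · (2/9) · (2/9) · (3/9) · (4/9) = 64/59049 ≈ 0.0011.

64/59049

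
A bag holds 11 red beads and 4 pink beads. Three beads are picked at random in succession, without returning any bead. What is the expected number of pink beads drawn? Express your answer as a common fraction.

4/5

By linearity of expectation, E[X] = Σ P(draw i is pink); by symmetry each draw (even without replacement) has P(pink) = 4/15.
E[X] = 3 · 4/15 = 4/5 ≈ 0.8000.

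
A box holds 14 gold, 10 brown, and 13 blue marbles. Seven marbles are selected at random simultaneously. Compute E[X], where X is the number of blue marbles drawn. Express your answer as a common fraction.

By linearity of expectation, E[X] = Σ P(draw i is blue); by symmetry each draw (even without replacement) has P(blue) = 13/37.
E[X] = 7 · 13/37 = 91/37 ≈ 2.4595.

91/37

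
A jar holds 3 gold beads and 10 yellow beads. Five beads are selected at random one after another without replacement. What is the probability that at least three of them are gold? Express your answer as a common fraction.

Sum the hypergeometric tail for j = 3,…,3 gold beads.
Favorable = C(3,3)·C(10,2) = 45; total = C(13,5) = 1287.
P = 45/1287 = 5/143 ≈ 0.0350.

5/143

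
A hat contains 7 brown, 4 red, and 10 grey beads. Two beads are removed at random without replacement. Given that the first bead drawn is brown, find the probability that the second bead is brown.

After removing 1 brown, the hat has 6 brown out of 20 remaining.
P(second is brown | given) = 6/20 = 3/10 ≈ 0.3000.

3/10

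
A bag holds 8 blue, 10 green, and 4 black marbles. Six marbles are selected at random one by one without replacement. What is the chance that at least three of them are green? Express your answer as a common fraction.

Sum the hypergeometric tail for j = 3,…,6 green marbles.
Favorable = C(10,3)·C(12,3) + C(10,4)·C(12,2) + C(10,5)·C(12,1) + C(10,6)·C(12,0) = 43494; total = C(22,6) = 74613.
P = 43494/74613 = 1318/2261 ≈ 0.5829.

1318/2261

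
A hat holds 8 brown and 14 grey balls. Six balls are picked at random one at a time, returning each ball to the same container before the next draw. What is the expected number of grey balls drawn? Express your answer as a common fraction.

By linearity of expectation, E[X] = Σ P(draw i is grey); each independent draw has P(grey) = 14/22.
E[X] = 6 · 14/22 = 42/11 ≈ 3.8182.

42/11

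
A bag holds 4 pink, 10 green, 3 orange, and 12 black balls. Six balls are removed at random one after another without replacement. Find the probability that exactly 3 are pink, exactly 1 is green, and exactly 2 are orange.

Unordered draws without replacement: count favorable combinations over C(29,6).
Favorable = C(4,3) · C(10,1) · C(3,2) · C(12,0) = 120; total = C(29,6) = 475020.
P = 120/475020 = 2/7917 ≈ 0.0003.

2/7917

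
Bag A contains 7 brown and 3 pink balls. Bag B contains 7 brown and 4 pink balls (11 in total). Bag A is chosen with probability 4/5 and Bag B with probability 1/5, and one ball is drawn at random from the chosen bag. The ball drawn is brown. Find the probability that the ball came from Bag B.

P(brown | Bag A) = 7/10; P(brown | Bag B) = 7/11.
P(brown) = 4/5·7/10 + 1/5·7/11 = 189/275.
By Bayes' rule, P(Bag B | brown) = 7/55 / 189/275 = 5/27 ≈ 0.1852.

5/27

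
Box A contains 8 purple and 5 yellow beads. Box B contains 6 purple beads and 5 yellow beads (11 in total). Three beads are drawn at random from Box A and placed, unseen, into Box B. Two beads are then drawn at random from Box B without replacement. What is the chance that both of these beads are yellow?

Condition on how many of the transferred beads are yellow (from Box A: 5 yellow of 13; then Box B has 14 total).
  0 yellow: C(5,0)C(8,3)/C(13,3) = 28/143; then P = C(5,2)/C(14,2) = 10/91
  1 yellow: C(5,1)C(8,2)/C(13,3) = 70/143; then P = C(6,2)/C(14,2) = 15/91
  2 yellow: C(5,2)C(8,1)/C(13,3) = 40/143; then P = C(7,2)/C(14,2) = 3/13
  3 yellow: C(5,3)C(8,0)/C(13,3) = 5/143; then P = C(8,2)/C(14,2) = 4/13
P(both yellow) = 30/169 ≈ 0.1775.

30/169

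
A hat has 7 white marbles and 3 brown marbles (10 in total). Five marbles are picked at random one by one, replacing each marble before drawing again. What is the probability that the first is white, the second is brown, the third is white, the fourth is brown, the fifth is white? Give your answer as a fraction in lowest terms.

Multiply the conditional probability of each draw in order, with replacement (the composition resets each draw).
P = (7/10) · (3/10) · (7/10) · (3/10) · (7/10) = 3087/100000 ≈ 0.0309.

3087/100000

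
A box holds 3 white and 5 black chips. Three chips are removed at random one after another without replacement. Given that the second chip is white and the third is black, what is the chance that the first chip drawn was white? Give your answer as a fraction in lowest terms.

1/3

P(first=white and the second chip is white and the third is black) = (3/8)·(2/7)·(5/6) = 5/56.
P(E) = Σ over first color = 5/56 + 5/28 = 15/56.
By Bayes, P(first=white | E) = 5/56 / 15/56 = 1/3 ≈ 0.3333.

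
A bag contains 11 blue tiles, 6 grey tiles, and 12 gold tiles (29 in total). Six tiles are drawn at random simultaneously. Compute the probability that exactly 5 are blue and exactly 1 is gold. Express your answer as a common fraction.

Unordered draws without replacement: count favorable combinations over C(29,6).
Favorable = C(11,5) · C(6,0) · C(12,1) = 5544; total = C(29,6) = 475020.
P = 5544/475020 = 22/1885 ≈ 0.0117.

22/1885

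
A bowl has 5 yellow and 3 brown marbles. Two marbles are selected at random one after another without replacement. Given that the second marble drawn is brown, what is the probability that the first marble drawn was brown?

P(first=brown and the second marble drawn is brown) = (3/8)·(2/7) = 3/28.
P(the second marble drawn is brown) = Σ over first color = 15/56 + 3/28 = 3/8.
By Bayes, P(first=brown | the second marble drawn is brown) = 3/28 / 3/8 = 2/7 ≈ 0.2857.

2/7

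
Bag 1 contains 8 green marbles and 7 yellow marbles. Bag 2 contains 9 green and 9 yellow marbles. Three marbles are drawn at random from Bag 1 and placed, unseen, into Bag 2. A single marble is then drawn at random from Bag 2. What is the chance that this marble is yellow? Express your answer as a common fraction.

Condition on how many of the transferred marbles are yellow (from Bag 1: 7 yellow of 15; then Bag 2 has 21 total).
  0 yellow: C(7,0)C(8,3)/C(15,3) = 8/65; then P = 9/21
  1 yellow: C(7,1)C(8,2)/C(15,3) = 28/65; then P = 10/21
  2 yellow: C(7,2)C(8,1)/C(15,3) = 24/65; then P = 11/21
  3 yellow: C(7,3)C(8,0)/C(15,3) = 1/13; then P = 12/21
P(yellow from Bag 2) = 52/105 ≈ 0.4952.

52/105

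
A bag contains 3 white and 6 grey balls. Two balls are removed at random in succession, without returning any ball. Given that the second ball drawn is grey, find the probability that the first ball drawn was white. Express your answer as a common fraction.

3/8

P(first=white and the second ball drawn is grey) = (3/9)·(6/8) = 1/4.
P(the second ball drawn is grey) = Σ over first color = 1/4 + 5/12 = 2/3.
By Bayes, P(first=white | the second ball drawn is grey) = 1/4 / 2/3 = 3/8 ≈ 0.3750.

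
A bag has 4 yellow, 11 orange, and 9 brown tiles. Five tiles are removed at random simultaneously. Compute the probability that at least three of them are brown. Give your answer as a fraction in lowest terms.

Sum the hypergeometric tail for j = 3,…,5 brown tiles.
Favorable = C(9,3)·C(15,2) + C(9,4)·C(15,1) + C(9,5)·C(15,0) = 10836; total = C(24,5) = 42504.
P = 10836/42504 = 129/506 ≈ 0.2549.

129/506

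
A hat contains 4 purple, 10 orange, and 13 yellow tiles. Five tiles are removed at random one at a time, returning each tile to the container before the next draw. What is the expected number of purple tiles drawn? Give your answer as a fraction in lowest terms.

By linearity of expectation, E[X] = Σ P(draw i is purple); each independent draw has P(purple) = 4/27.
E[X] = 5 · 4/27 = 20/27 ≈ 0.7407.

20/27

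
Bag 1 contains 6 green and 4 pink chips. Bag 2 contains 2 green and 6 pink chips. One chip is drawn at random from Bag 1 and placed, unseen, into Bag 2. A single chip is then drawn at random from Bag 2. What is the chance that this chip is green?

13/45

Condition on how many of the transferred chips are green (from Bag 1: 6 green of 10; then Bag 2 has 9 total).
  0 green: C(6,0)C(4,1)/C(10,1) = 2/5; then P = 2/9
  1 green: C(6,1)C(4,0)/C(10,1) = 3/5; then P = 3/9
P(green from Bag 2) = 13/45 ≈ 0.2889.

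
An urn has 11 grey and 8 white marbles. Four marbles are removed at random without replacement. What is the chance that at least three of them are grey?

Sum the hypergeometric tail for j = 3,…,4 grey marbles.
Favorable = C(11,3)·C(8,1) + C(11,4)·C(8,0) = 1650; total = C(19,4) = 3876.
P = 1650/3876 = 275/646 ≈ 0.4257.

275/646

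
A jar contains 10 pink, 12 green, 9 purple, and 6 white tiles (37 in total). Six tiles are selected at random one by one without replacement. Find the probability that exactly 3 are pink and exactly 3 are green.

50/4403

Unordered draws without replacement: count favorable combinations over C(37,6).
Favorable = C(10,3) · C(12,3) · C(9,0) · C(6,0) = 26400; total = C(37,6) = 2324784.
P = 26400/2324784 = 50/4403 ≈ 0.0114.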